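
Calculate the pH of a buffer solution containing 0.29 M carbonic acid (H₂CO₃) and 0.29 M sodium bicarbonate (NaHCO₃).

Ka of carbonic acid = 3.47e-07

pKa = -log(3.47e-07) = 6.46. pH = pKa + log([A⁻]/[HA]) = 6.46 + log(0.29/0.29)

pH = 6.46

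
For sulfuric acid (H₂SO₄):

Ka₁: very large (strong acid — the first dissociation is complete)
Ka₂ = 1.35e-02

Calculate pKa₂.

pKa₂ = -log(Ka₂) = -log(1.35e-02) = 1.87.

pK_{a2} = 1.87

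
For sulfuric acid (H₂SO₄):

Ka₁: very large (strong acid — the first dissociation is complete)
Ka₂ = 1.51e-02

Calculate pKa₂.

pKa₂ = -log(Ka₂) = -log(1.51e-02) = 1.82.

pK_{a2} = 1.82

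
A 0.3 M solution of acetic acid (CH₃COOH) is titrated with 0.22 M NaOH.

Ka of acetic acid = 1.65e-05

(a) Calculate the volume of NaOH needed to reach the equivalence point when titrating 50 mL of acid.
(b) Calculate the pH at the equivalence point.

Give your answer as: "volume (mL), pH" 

moles acid = 0.3 × 50/1000 = 0.015 mol; V_base = moles/0.22 × 1000 = 68.2 mL. At equivalence only the conjugate base is present: [A⁻] = 0.015/0.118 = 1.2692e-01 M. Kb = Kw/Ka = 6.06e-10; [OH⁻] = √(Kb × [A⁻]) = 8.7706e-06; pOH = 5.06; pH = 14 - pOH = 8.94.

V = 68.2 mL, pH = 8.94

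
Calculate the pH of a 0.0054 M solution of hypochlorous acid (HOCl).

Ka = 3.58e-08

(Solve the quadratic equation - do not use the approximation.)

x² + Ka×x - Ka×C = 0. Using quadratic formula: [H⁺] = 1.3886e-05

pH = 4.86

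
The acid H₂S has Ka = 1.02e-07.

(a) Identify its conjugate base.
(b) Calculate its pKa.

(a) The conjugate base is formed by removing one H⁺ from H₂S, giving HS⁻. (b) pKa = -log(Ka) = -log(1.02e-07) = 6.99.

Conjugate base: HS⁻; pK_a = 6.99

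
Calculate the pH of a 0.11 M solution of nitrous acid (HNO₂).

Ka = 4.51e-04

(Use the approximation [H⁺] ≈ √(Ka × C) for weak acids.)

[H⁺] = √(Ka × C) = √(4.51e-04 × 0.11) = 7.0434e-03. pH = -log(7.0434e-03)

pH = 2.15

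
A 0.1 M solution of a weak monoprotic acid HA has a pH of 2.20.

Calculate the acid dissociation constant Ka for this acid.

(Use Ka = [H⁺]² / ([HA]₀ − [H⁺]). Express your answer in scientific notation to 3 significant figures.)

[H⁺] = 10^(−pH) = 10^(−2.20) = 6.310e-03 M. For HA ⇌ H⁺ + A⁻, Ka = [H⁺][A⁻]/[HA] = [H⁺]² / ([HA]₀ − [H⁺]) = (6.310e-03)² / (0.1 − 6.310e-03) = 4.25e-04.

K_a = 4.25e-04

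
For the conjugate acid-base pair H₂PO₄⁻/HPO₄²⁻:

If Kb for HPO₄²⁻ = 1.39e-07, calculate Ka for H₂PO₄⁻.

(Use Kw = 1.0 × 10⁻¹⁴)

For a conjugate pair Ka × Kb = Kw, so Ka = Kw/Kb = 1.0 × 10⁻¹⁴ / 1.39e-07 = 7.19e-08.

K_a = 7.19e-08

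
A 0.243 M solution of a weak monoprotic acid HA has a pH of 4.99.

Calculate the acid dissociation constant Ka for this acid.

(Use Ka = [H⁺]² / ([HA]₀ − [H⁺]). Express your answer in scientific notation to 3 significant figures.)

[H⁺] = 10^(−pH) = 10^(−4.99) = 1.023e-05 M. For HA ⇌ H⁺ + A⁻, Ka = [H⁺][A⁻]/[HA] = [H⁺]² / ([HA]₀ − [H⁺]) = (1.023e-05)² / (0.243 − 1.023e-05) = 4.31e-10.

K_a = 4.31e-10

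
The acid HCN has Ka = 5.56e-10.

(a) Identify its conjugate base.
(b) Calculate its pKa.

(a) The conjugate base is formed by removing one H⁺ from HCN, giving CN⁻. (b) pKa = -log(Ka) = -log(5.56e-10) = 9.25.

Conjugate base: CN⁻; pK_a = 9.25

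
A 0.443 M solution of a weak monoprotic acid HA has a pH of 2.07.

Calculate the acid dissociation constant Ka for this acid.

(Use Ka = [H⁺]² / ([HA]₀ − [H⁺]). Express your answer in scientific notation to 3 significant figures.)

[H⁺] = 10^(−pH) = 10^(−2.07) = 8.511e-03 M. For HA ⇌ H⁺ + A⁻, Ka = [H⁺][A⁻]/[HA] = [H⁺]² / ([HA]₀ − [H⁺]) = (8.511e-03)² / (0.443 − 8.511e-03) = 1.67e-04.

K_a = 1.67e-04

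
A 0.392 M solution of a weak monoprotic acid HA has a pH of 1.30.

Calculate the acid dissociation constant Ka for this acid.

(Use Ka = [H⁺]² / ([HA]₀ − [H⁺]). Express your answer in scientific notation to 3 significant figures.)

[H⁺] = 10^(−pH) = 10^(−1.30) = 5.012e-02 M. For HA ⇌ H⁺ + A⁻, Ka = [H⁺][A⁻]/[HA] = [H⁺]² / ([HA]₀ − [H⁺]) = (5.012e-02)² / (0.392 − 5.012e-02) = 7.35e-03.

K_a = 7.35e-03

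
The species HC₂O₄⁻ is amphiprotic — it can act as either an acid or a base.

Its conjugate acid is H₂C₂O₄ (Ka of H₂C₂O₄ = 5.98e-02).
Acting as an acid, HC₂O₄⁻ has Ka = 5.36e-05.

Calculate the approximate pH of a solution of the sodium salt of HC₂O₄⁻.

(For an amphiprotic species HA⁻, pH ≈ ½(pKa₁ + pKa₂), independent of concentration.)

pKa₁ = -log(5.98e-02) = 1.22; pKa₂ = -log(5.36e-05) = 4.27. For an amphiprotic species, pH ≈ ½(pKa₁ + pKa₂) = ½(1.22 + 4.27) = 2.75.

pH = 2.75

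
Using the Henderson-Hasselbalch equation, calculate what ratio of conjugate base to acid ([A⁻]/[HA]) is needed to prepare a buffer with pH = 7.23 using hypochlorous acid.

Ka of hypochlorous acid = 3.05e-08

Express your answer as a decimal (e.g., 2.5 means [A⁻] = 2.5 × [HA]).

pKa = -log(3.05e-08) = 7.5157. pH = pKa + log([A⁻]/[HA]), so log([A⁻]/[HA]) = pH − pKa = 7.23 − 7.5157 = -0.2857. [A⁻]/[HA] = 10^(-0.2857) = 0.518

[A⁻]/[HA] = 0.518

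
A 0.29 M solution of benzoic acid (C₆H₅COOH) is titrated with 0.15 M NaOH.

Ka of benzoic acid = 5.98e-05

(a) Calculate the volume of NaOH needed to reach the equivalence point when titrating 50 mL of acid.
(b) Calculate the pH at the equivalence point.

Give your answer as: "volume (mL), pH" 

moles acid = 0.29 × 50/1000 = 0.0145 mol; V_base = moles/0.15 × 1000 = 96.7 mL. At equivalence only the conjugate base is present: [A⁻] = 0.0145/0.147 = 9.8864e-02 M. Kb = Kw/Ka = 1.67e-10; [OH⁻] = √(Kb × [A⁻]) = 4.0660e-06; pOH = 5.39; pH = 14 - pOH = 8.61.

V = 96.7 mL, pH = 8.61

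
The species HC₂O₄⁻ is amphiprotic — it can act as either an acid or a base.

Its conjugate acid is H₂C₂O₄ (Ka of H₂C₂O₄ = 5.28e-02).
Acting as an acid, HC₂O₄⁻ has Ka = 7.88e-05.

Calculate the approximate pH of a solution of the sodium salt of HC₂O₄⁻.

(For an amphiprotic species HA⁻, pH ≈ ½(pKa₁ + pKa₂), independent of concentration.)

pKa₁ = -log(5.28e-02) = 1.28; pKa₂ = -log(7.88e-05) = 4.10. For an amphiprotic species, pH ≈ ½(pKa₁ + pKa₂) = ½(1.28 + 4.10) = 2.69.

pH = 2.69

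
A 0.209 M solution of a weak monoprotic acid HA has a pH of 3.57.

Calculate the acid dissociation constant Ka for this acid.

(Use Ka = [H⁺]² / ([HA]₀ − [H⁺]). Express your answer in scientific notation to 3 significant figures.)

[H⁺] = 10^(−pH) = 10^(−3.57) = 2.692e-04 M. For HA ⇌ H⁺ + A⁻, Ka = [H⁺][A⁻]/[HA] = [H⁺]² / ([HA]₀ − [H⁺]) = (2.692e-04)² / (0.209 − 2.692e-04) = 3.47e-07.

K_a = 3.47e-07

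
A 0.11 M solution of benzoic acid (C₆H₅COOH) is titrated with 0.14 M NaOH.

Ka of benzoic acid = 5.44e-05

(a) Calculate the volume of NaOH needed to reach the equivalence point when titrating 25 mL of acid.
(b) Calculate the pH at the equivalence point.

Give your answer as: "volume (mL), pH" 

moles acid = 0.11 × 25/1000 = 0.00275 mol; V_base = moles/0.14 × 1000 = 19.6 mL. At equivalence only the conjugate base is present: [A⁻] = 0.00275/0.045 = 6.1600e-02 M. Kb = Kw/Ka = 1.84e-10; [OH⁻] = √(Kb × [A⁻]) = 3.3650e-06; pOH = 5.47; pH = 14 - pOH = 8.53.

V = 19.6 mL, pH = 8.53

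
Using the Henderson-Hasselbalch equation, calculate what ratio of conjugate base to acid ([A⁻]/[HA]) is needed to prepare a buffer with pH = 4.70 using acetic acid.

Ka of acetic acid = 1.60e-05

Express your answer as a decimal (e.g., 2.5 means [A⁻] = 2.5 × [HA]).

pKa = -log(1.60e-05) = 4.7959. pH = pKa + log([A⁻]/[HA]), so log([A⁻]/[HA]) = pH − pKa = 4.70 − 4.7959 = -0.0959. [A⁻]/[HA] = 10^(-0.0959) = 0.802

[A⁻]/[HA] = 0.802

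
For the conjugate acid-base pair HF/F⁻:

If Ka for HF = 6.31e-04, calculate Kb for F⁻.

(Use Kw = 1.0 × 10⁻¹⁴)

For a conjugate pair Ka × Kb = Kw, so Kb = Kw/Ka = 1.0 × 10⁻¹⁴ / 6.31e-04 = 1.58e-11.

K_b = 1.58e-11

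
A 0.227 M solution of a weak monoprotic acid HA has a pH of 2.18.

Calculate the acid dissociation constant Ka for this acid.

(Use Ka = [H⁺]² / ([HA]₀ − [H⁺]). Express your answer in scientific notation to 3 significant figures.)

[H⁺] = 10^(−pH) = 10^(−2.18) = 6.607e-03 M. For HA ⇌ H⁺ + A⁻, Ka = [H⁺][A⁻]/[HA] = [H⁺]² / ([HA]₀ − [H⁺]) = (6.607e-03)² / (0.227 − 6.607e-03) = 1.98e-04.

K_a = 1.98e-04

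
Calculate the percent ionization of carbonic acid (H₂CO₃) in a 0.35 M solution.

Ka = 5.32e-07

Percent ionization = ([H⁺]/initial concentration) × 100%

Using Ka equilibrium: x² + Ka×x - Ka×C = 0. Solving: [H⁺] = 4.3124e-04. Percent = (4.3124e-04/0.35) × 100

Percent ionization = 0.123%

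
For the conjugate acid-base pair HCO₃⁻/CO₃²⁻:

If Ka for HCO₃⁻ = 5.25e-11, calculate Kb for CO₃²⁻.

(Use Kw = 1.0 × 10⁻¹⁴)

For a conjugate pair Ka × Kb = Kw, so Kb = Kw/Ka = 1.0 × 10⁻¹⁴ / 5.25e-11 = 1.90e-04.

K_b = 1.90e-04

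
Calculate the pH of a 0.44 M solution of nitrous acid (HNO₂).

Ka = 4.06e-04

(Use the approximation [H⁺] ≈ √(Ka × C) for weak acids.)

[H⁺] = √(Ka × C) = √(4.06e-04 × 0.44) = 1.3366e-02. pH = -log(1.3366e-02)

pH = 1.87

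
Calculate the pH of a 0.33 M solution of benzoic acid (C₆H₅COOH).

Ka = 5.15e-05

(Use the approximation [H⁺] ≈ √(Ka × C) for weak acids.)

[H⁺] = √(Ka × C) = √(5.15e-05 × 0.33) = 4.1225e-03. pH = -log(4.1225e-03)

pH = 2.38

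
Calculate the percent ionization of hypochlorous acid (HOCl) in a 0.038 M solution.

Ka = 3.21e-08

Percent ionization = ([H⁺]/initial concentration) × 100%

Using Ka equilibrium: x² + Ka×x - Ka×C = 0. Solving: [H⁺] = 3.4910e-05. Percent = (3.4910e-05/0.038) × 100

Percent ionization = 0.0919%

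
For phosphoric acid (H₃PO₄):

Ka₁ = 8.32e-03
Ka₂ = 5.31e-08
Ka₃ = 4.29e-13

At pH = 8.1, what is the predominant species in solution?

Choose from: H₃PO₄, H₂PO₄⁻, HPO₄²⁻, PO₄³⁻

pKa₁ = 2.08, pKa₂ = 7.27, pKa₃ = 12.37. For a polyprotic acid the predominant species crosses at each pKa: below pKa_n the protonated form dominates, above it the deprotonated form does. At pH = 8.1, the predominant species is HPO₄²⁻.

HPO₄²⁻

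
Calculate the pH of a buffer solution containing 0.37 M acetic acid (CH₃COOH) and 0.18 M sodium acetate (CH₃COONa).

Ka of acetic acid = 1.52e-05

pKa = -log(1.52e-05) = 4.82. pH = pKa + log([A⁻]/[HA]) = 4.82 + log(0.18/0.37)

pH = 4.51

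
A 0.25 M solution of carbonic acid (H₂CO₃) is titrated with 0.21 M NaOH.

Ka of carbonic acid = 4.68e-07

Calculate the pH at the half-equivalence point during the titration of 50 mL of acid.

At half-equivalence [HA] = [A⁻], so Henderson-Hasselbalch gives pH = pKa = -log(4.68e-07) = 6.33.

pH = pKa = 6.33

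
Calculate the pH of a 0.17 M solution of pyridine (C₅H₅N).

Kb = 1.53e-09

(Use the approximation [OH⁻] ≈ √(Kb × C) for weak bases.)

[OH⁻] = √(Kb × C) = √(1.53e-09 × 0.17) = 1.6128e-05. pOH = 4.79, pH = 14 - pOH

pH = 9.21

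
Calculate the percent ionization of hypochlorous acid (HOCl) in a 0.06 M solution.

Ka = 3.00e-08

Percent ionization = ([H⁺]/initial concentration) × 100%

Using Ka equilibrium: x² + Ka×x - Ka×C = 0. Solving: [H⁺] = 4.2411e-05. Percent = (4.2411e-05/0.06) × 100

Percent ionization = 0.0707%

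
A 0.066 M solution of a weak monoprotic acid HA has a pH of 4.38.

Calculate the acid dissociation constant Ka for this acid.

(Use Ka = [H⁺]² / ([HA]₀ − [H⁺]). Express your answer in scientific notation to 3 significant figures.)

[H⁺] = 10^(−pH) = 10^(−4.38) = 4.169e-05 M. For HA ⇌ H⁺ + A⁻, Ka = [H⁺][A⁻]/[HA] = [H⁺]² / ([HA]₀ − [H⁺]) = (4.169e-05)² / (0.066 − 4.169e-05) = 2.63e-08.

K_a = 2.63e-08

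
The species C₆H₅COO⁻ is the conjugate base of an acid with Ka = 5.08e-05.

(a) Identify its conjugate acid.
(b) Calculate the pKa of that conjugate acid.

(a) The conjugate acid is formed by adding one H⁺ to C₆H₅COO⁻, giving C₆H₅COOH. (b) pKa = -log(Ka) = -log(5.08e-05) = 4.29.

Conjugate acid: C₆H₅COOH; pK_a = 4.29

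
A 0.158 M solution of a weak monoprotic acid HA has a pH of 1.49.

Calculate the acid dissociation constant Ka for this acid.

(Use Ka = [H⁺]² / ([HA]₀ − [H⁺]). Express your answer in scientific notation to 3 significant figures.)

[H⁺] = 10^(−pH) = 10^(−1.49) = 3.236e-02 M. For HA ⇌ H⁺ + A⁻, Ka = [H⁺][A⁻]/[HA] = [H⁺]² / ([HA]₀ − [H⁺]) = (3.236e-02)² / (0.158 − 3.236e-02) = 8.33e-03.

K_a = 8.33e-03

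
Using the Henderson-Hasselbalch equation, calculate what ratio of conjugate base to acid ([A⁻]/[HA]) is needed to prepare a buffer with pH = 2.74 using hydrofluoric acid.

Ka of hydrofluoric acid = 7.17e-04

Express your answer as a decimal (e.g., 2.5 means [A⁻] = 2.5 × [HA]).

pKa = -log(7.17e-04) = 3.1445. pH = pKa + log([A⁻]/[HA]), so log([A⁻]/[HA]) = pH − pKa = 2.74 − 3.1445 = -0.4045. [A⁻]/[HA] = 10^(-0.4045) = 0.394

[A⁻]/[HA] = 0.394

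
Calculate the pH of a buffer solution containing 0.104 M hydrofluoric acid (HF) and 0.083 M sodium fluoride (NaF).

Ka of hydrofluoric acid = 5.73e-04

pKa = -log(5.73e-04) = 3.24. pH = pKa + log([A⁻]/[HA]) = 3.24 + log(0.083/0.104)

pH = 3.14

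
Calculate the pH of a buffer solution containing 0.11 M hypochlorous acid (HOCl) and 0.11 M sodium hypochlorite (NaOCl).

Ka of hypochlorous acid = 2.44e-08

pKa = -log(2.44e-08) = 7.61. pH = pKa + log([A⁻]/[HA]) = 7.61 + log(0.11/0.11)

pH = 7.61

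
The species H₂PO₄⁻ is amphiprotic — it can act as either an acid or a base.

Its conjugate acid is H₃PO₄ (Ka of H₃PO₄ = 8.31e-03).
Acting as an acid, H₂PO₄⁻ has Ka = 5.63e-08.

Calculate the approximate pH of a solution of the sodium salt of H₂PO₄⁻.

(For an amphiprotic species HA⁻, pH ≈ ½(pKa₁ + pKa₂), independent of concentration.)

pKa₁ = -log(8.31e-03) = 2.08; pKa₂ = -log(5.63e-08) = 7.25. For an amphiprotic species, pH ≈ ½(pKa₁ + pKa₂) = ½(2.08 + 7.25) = 4.66.

pH = 4.66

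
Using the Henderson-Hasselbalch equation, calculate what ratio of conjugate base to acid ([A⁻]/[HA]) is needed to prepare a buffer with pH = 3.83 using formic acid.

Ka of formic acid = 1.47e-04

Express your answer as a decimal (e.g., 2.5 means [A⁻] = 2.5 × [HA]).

pKa = -log(1.47e-04) = 3.8327. pH = pKa + log([A⁻]/[HA]), so log([A⁻]/[HA]) = pH − pKa = 3.83 − 3.8327 = -0.0027. [A⁻]/[HA] = 10^(-0.0027) = 0.994

[A⁻]/[HA] = 0.994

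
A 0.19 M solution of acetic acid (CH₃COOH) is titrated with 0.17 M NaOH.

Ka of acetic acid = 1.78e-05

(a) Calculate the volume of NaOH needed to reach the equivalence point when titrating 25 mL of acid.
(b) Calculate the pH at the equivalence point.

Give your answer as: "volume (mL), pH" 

moles acid = 0.19 × 25/1000 = 0.00475 mol; V_base = moles/0.17 × 1000 = 27.9 mL. At equivalence only the conjugate base is present: [A⁻] = 0.00475/0.053 = 8.9722e-02 M. Kb = Kw/Ka = 5.62e-10; [OH⁻] = √(Kb × [A⁻]) = 7.0997e-06; pOH = 5.15; pH = 14 - pOH = 8.85.

V = 27.9 mL, pH = 8.85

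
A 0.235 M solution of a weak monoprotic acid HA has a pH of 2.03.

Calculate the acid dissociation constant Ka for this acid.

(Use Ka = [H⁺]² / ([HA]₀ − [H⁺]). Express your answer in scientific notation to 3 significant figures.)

[H⁺] = 10^(−pH) = 10^(−2.03) = 9.333e-03 M. For HA ⇌ H⁺ + A⁻, Ka = [H⁺][A⁻]/[HA] = [H⁺]² / ([HA]₀ − [H⁺]) = (9.333e-03)² / (0.235 − 9.333e-03) = 3.86e-04.

K_a = 3.86e-04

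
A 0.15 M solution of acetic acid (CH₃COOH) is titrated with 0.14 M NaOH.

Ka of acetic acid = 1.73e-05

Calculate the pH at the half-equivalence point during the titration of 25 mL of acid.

At half-equivalence [HA] = [A⁻], so Henderson-Hasselbalch gives pH = pKa = -log(1.73e-05) = 4.76.

pH = pKa = 4.76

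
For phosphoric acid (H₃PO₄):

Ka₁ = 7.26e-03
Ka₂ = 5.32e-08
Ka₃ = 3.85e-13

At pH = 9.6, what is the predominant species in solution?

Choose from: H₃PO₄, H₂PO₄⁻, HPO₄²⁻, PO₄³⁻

pKa₁ = 2.14, pKa₂ = 7.27, pKa₃ = 12.41. For a polyprotic acid the predominant species crosses at each pKa: below pKa_n the protonated form dominates, above it the deprotonated form does. At pH = 9.6, the predominant species is HPO₄²⁻.

HPO₄²⁻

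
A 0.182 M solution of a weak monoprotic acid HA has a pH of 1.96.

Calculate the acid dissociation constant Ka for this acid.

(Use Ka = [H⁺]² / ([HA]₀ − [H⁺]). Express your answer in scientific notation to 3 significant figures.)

[H⁺] = 10^(−pH) = 10^(−1.96) = 1.096e-02 M. For HA ⇌ H⁺ + A⁻, Ka = [H⁺][A⁻]/[HA] = [H⁺]² / ([HA]₀ − [H⁺]) = (1.096e-02)² / (0.182 − 1.096e-02) = 7.03e-04.

K_a = 7.03e-04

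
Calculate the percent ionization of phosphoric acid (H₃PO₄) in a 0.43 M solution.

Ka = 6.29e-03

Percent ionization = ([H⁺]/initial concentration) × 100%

Using Ka equilibrium: x² + Ka×x - Ka×C = 0. Solving: [H⁺] = 4.8957e-02. Percent = (4.8957e-02/0.43) × 100

Percent ionization = 11.4%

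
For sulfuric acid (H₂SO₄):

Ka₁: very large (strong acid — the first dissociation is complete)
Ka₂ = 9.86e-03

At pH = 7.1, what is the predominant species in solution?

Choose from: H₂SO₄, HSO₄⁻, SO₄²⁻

The first dissociation is complete, so H₂SO₄ itself is never the predominant species in water; pKa₂ = -log(9.86e-03) = 2.01. For a polyprotic acid the predominant species crosses at each pKa: below pKa_n the protonated form dominates, above it the deprotonated form does. At pH = 7.1, the predominant species is SO₄²⁻.

SO₄²⁻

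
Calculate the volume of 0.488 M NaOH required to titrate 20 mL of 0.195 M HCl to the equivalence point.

At equivalence: moles acid = moles base. moles HCl = 0.195 × 20/1000 = 0.0039 mol. V_base = moles / 0.488 × 1000 = 8.0 mL.

V_{base} = 8.0 mL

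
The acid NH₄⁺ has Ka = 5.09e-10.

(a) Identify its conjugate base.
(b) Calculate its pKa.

(a) The conjugate base is formed by removing one H⁺ from NH₄⁺, giving NH₃. (b) pKa = -log(Ka) = -log(5.09e-10) = 9.29.

Conjugate base: NH₃; pK_a = 9.29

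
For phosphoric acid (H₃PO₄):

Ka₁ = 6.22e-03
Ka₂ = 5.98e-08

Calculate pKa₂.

pKa₂ = -log(Ka₂) = -log(5.98e-08) = 7.22.

pK_{a2} = 7.22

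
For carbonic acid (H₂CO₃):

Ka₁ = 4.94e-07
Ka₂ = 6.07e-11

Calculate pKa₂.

pKa₂ = -log(Ka₂) = -log(6.07e-11) = 10.22.

pK_{a2} = 10.22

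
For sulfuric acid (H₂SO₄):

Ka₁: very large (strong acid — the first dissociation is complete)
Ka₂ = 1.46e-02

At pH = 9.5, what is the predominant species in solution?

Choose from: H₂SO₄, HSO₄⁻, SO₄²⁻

The first dissociation is complete, so H₂SO₄ itself is never the predominant species in water; pKa₂ = -log(1.46e-02) = 1.84. For a polyprotic acid the predominant species crosses at each pKa: below pKa_n the protonated form dominates, above it the deprotonated form does. At pH = 9.5, the predominant species is SO₄²⁻.

SO₄²⁻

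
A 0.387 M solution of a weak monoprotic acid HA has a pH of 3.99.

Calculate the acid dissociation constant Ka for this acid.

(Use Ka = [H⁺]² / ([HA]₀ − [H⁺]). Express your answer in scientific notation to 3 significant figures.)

[H⁺] = 10^(−pH) = 10^(−3.99) = 1.023e-04 M. For HA ⇌ H⁺ + A⁻, Ka = [H⁺][A⁻]/[HA] = [H⁺]² / ([HA]₀ − [H⁺]) = (1.023e-04)² / (0.387 − 1.023e-04) = 2.71e-08.

K_a = 2.71e-08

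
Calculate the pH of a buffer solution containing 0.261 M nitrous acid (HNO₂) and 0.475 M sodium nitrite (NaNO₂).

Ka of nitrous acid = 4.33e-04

pKa = -log(4.33e-04) = 3.36. pH = pKa + log([A⁻]/[HA]) = 3.36 + log(0.475/0.261)

pH = 3.62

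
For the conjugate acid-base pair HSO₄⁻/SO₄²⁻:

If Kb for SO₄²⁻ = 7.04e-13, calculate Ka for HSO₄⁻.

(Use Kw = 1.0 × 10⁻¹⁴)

For a conjugate pair Ka × Kb = Kw, so Ka = Kw/Kb = 1.0 × 10⁻¹⁴ / 7.04e-13 = 1.42e-02.

K_a = 1.42e-02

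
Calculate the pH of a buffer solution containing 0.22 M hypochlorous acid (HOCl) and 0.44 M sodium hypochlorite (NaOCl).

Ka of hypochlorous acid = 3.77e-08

pKa = -log(3.77e-08) = 7.42. pH = pKa + log([A⁻]/[HA]) = 7.42 + log(0.44/0.22)

pH = 7.72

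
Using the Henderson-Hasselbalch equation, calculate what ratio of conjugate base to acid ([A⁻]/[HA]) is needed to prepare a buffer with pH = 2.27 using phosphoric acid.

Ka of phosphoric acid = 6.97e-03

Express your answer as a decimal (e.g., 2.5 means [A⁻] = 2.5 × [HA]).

pKa = -log(6.97e-03) = 2.1568. pH = pKa + log([A⁻]/[HA]), so log([A⁻]/[HA]) = pH − pKa = 2.27 − 2.1568 = 0.1132. [A⁻]/[HA] = 10^(0.1132) = 1.30

[A⁻]/[HA] = 1.30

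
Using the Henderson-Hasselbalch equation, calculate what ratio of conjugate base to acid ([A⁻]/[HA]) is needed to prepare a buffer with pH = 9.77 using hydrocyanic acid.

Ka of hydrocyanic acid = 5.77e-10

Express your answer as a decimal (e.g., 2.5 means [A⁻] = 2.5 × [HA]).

pKa = -log(5.77e-10) = 9.2388. pH = pKa + log([A⁻]/[HA]), so log([A⁻]/[HA]) = pH − pKa = 9.77 − 9.2388 = 0.5312. [A⁻]/[HA] = 10^(0.5312) = 3.40

[A⁻]/[HA] = 3.40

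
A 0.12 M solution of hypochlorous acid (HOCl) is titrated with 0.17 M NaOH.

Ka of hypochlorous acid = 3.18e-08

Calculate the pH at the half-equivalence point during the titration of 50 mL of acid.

At half-equivalence [HA] = [A⁻], so Henderson-Hasselbalch gives pH = pKa = -log(3.18e-08) = 7.50.

pH = pKa = 7.50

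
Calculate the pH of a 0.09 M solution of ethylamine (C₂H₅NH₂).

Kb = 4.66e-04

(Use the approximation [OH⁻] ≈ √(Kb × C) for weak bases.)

[OH⁻] = √(Kb × C) = √(4.66e-04 × 0.09) = 6.4761e-03. pOH = 2.19, pH = 14 - pOH

pH = 11.81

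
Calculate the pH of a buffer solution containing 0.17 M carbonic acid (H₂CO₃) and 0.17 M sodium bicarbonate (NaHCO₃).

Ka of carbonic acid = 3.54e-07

pKa = -log(3.54e-07) = 6.45. pH = pKa + log([A⁻]/[HA]) = 6.45 + log(0.17/0.17)

pH = 6.45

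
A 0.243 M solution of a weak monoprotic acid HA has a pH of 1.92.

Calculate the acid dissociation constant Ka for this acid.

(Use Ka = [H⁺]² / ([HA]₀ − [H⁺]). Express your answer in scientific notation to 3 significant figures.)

[H⁺] = 10^(−pH) = 10^(−1.92) = 1.202e-02 M. For HA ⇌ H⁺ + A⁻, Ka = [H⁺][A⁻]/[HA] = [H⁺]² / ([HA]₀ − [H⁺]) = (1.202e-02)² / (0.243 − 1.202e-02) = 6.26e-04.

K_a = 6.26e-04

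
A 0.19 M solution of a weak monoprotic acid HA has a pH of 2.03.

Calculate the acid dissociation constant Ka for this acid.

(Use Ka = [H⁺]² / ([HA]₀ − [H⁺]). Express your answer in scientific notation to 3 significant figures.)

[H⁺] = 10^(−pH) = 10^(−2.03) = 9.333e-03 M. For HA ⇌ H⁺ + A⁻, Ka = [H⁺][A⁻]/[HA] = [H⁺]² / ([HA]₀ − [H⁺]) = (9.333e-03)² / (0.19 − 9.333e-03) = 4.82e-04.

K_a = 4.82e-04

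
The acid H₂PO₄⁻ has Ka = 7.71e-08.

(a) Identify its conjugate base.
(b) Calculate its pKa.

(a) The conjugate base is formed by removing one H⁺ from H₂PO₄⁻, giving HPO₄²⁻. (b) pKa = -log(Ka) = -log(7.71e-08) = 7.11.

Conjugate base: HPO₄²⁻; pK_a = 7.11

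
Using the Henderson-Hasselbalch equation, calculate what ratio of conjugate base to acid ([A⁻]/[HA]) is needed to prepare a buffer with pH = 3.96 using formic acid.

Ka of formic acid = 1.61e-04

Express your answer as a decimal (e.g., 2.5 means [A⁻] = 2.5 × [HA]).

pKa = -log(1.61e-04) = 3.7932. pH = pKa + log([A⁻]/[HA]), so log([A⁻]/[HA]) = pH − pKa = 3.96 − 3.7932 = 0.1668. [A⁻]/[HA] = 10^(0.1668) = 1.47

[A⁻]/[HA] = 1.47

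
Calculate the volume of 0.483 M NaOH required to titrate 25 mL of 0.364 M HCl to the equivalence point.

At equivalence: moles acid = moles base. moles HCl = 0.364 × 25/1000 = 0.0091 mol. V_base = moles / 0.483 × 1000 = 18.8 mL.

V_{base} = 18.8 mL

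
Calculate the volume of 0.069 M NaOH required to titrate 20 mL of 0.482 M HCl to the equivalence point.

At equivalence: moles acid = moles base. moles HCl = 0.482 × 20/1000 = 0.00964 mol. V_base = moles / 0.069 × 1000 = 139.7 mL.

V_{base} = 139.7 mL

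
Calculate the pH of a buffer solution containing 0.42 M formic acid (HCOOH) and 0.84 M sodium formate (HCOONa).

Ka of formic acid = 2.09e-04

pKa = -log(2.09e-04) = 3.68. pH = pKa + log([A⁻]/[HA]) = 3.68 + log(0.84/0.42)

pH = 3.98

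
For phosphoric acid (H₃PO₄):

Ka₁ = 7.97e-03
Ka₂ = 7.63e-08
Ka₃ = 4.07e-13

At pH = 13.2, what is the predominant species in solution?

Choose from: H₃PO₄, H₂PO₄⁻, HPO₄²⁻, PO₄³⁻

pKa₁ = 2.10, pKa₂ = 7.12, pKa₃ = 12.39. For a polyprotic acid the predominant species crosses at each pKa: below pKa_n the protonated form dominates, above it the deprotonated form does. At pH = 13.2, the predominant species is PO₄³⁻.

PO₄³⁻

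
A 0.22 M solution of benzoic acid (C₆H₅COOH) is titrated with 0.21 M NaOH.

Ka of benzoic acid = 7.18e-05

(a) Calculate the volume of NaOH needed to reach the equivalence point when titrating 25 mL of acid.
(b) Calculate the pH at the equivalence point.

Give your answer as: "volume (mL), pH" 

moles acid = 0.22 × 25/1000 = 0.0055 mol; V_base = moles/0.21 × 1000 = 26.2 mL. At equivalence only the conjugate base is present: [A⁻] = 0.0055/0.051 = 1.0744e-01 M. Kb = Kw/Ka = 1.39e-10; [OH⁻] = √(Kb × [A⁻]) = 3.8683e-06; pOH = 5.41; pH = 14 - pOH = 8.59.

V = 26.2 mL, pH = 8.59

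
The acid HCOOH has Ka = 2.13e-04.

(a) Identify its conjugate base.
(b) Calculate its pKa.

(a) The conjugate base is formed by removing one H⁺ from HCOOH, giving HCOO⁻. (b) pKa = -log(Ka) = -log(2.13e-04) = 3.67.

Conjugate base: HCOO⁻; pK_a = 3.67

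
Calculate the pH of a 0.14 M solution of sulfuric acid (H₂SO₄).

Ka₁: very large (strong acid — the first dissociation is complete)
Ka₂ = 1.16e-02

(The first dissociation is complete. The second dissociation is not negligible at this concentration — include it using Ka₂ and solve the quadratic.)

First dissociation is complete: [H⁺]₀ = [HSO₄⁻]₀ = C = 0.14 M. Second dissociation HSO₄⁻ ⇌ H⁺ + SO₄²⁻: let x = [SO₄²⁻]. Ka₂ = (C + x)·x / (C − x) = 1.16e-02 → x² + (C + Ka₂)·x − Ka₂·C = 0 → x² + 0.15160·x − 1.624e-03 = 0. x = (−0.15160 + √(0.15160² + 4 × 1.624e-03)) / 2 = 1.0047e-02 M. [H⁺] = C + x = 0.14 + 1.0047e-02 = 1.5005e-01 M. pH = -log(1.5005e-01) = 0.82.

pH = 0.82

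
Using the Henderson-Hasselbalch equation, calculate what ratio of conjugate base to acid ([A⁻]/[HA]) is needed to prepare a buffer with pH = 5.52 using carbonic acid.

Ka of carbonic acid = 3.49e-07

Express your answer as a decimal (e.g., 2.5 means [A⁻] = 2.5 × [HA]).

pKa = -log(3.49e-07) = 6.4572. pH = pKa + log([A⁻]/[HA]), so log([A⁻]/[HA]) = pH − pKa = 5.52 − 6.4572 = -0.9372. [A⁻]/[HA] = 10^(-0.9372) = 0.116

[A⁻]/[HA] = 0.116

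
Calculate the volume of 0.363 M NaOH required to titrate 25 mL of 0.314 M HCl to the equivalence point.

At equivalence: moles acid = moles base. moles HCl = 0.314 × 25/1000 = 0.00785 mol. V_base = moles / 0.363 × 1000 = 21.6 mL.

V_{base} = 21.6 mL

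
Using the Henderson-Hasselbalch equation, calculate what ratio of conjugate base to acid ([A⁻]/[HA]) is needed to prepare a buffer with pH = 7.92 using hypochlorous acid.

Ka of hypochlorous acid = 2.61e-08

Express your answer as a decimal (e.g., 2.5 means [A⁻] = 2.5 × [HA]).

pKa = -log(2.61e-08) = 7.5834. pH = pKa + log([A⁻]/[HA]), so log([A⁻]/[HA]) = pH − pKa = 7.92 − 7.5834 = 0.3366. [A⁻]/[HA] = 10^(0.3366) = 2.17

[A⁻]/[HA] = 2.17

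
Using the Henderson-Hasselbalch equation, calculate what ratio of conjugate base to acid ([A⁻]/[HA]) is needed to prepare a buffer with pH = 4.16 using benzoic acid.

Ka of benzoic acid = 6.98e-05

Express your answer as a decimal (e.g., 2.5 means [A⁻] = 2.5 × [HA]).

pKa = -log(6.98e-05) = 4.1561. pH = pKa + log([A⁻]/[HA]), so log([A⁻]/[HA]) = pH − pKa = 4.16 − 4.1561 = 0.0039. [A⁻]/[HA] = 10^(0.0039) = 1.01

[A⁻]/[HA] = 1.01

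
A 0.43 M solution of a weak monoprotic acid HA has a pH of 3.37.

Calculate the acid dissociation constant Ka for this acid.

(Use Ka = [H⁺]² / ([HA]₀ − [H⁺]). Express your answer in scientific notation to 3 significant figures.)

[H⁺] = 10^(−pH) = 10^(−3.37) = 4.266e-04 M. For HA ⇌ H⁺ + A⁻, Ka = [H⁺][A⁻]/[HA] = [H⁺]² / ([HA]₀ − [H⁺]) = (4.266e-04)² / (0.43 − 4.266e-04) = 4.24e-07.

K_a = 4.24e-07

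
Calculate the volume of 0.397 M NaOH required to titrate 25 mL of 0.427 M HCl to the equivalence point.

At equivalence: moles acid = moles base. moles HCl = 0.427 × 25/1000 = 0.01067 mol. V_base = moles / 0.397 × 1000 = 26.9 mL.

V_{base} = 26.9 mL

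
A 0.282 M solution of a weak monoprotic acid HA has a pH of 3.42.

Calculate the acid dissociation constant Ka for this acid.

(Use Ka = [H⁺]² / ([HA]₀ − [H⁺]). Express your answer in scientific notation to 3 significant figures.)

[H⁺] = 10^(−pH) = 10^(−3.42) = 3.802e-04 M. For HA ⇌ H⁺ + A⁻, Ka = [H⁺][A⁻]/[HA] = [H⁺]² / ([HA]₀ − [H⁺]) = (3.802e-04)² / (0.282 − 3.802e-04) = 5.13e-07.

K_a = 5.13e-07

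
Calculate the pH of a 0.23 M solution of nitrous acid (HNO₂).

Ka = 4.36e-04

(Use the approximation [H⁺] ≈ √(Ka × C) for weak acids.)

[H⁺] = √(Ka × C) = √(4.36e-04 × 0.23) = 1.0014e-02. pH = -log(1.0014e-02)

pH = 2.00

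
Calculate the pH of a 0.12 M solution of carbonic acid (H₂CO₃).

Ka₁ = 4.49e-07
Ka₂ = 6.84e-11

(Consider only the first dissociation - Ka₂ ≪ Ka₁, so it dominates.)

First dissociation dominates. From Ka₁ = [H⁺][HA⁻]/[H₂A], x² + Ka₁·x − Ka₁·C = 0 with C = 0.12 M and Ka₁ = 4.49e-07. Solving: [H⁺] = (−Ka₁ + √(Ka₁² + 4·Ka₁·C)) / 2 = 2.3190e-04 M. pH = -log(2.3190e-04) = 3.63.

pH = 3.63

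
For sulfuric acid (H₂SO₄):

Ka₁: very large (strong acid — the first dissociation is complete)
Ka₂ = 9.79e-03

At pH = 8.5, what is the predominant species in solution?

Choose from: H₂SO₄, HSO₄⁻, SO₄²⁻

The first dissociation is complete, so H₂SO₄ itself is never the predominant species in water; pKa₂ = -log(9.79e-03) = 2.01. For a polyprotic acid the predominant species crosses at each pKa: below pKa_n the protonated form dominates, above it the deprotonated form does. At pH = 8.5, the predominant species is SO₄²⁻.

SO₄²⁻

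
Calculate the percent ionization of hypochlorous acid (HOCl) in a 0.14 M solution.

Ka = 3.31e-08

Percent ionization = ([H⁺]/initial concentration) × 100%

Using Ka equilibrium: x² + Ka×x - Ka×C = 0. Solving: [H⁺] = 6.8057e-05. Percent = (6.8057e-05/0.14) × 100

Percent ionization = 0.0486%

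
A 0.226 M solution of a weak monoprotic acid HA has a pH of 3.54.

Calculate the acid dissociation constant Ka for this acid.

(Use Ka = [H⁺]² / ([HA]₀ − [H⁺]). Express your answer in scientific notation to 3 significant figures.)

[H⁺] = 10^(−pH) = 10^(−3.54) = 2.884e-04 M. For HA ⇌ H⁺ + A⁻, Ka = [H⁺][A⁻]/[HA] = [H⁺]² / ([HA]₀ − [H⁺]) = (2.884e-04)² / (0.226 − 2.884e-04) = 3.69e-07.

K_a = 3.69e-07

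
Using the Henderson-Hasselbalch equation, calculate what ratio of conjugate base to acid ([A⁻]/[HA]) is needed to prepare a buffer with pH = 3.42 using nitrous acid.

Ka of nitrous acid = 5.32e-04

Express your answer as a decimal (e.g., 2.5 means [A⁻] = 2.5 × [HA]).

pKa = -log(5.32e-04) = 3.2741. pH = pKa + log([A⁻]/[HA]), so log([A⁻]/[HA]) = pH − pKa = 3.42 − 3.2741 = 0.1459. [A⁻]/[HA] = 10^(0.1459) = 1.40

[A⁻]/[HA] = 1.40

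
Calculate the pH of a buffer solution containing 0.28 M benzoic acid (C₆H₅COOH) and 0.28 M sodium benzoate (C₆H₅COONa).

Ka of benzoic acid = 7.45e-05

pKa = -log(7.45e-05) = 4.13. pH = pKa + log([A⁻]/[HA]) = 4.13 + log(0.28/0.28)

pH = 4.13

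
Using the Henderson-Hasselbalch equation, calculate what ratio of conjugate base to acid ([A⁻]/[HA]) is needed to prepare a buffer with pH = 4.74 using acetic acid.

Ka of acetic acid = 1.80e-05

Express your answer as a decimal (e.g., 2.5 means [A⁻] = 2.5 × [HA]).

pKa = -log(1.80e-05) = 4.7447. pH = pKa + log([A⁻]/[HA]), so log([A⁻]/[HA]) = pH − pKa = 4.74 − 4.7447 = -0.0047. [A⁻]/[HA] = 10^(-0.0047) = 0.989

[A⁻]/[HA] = 0.989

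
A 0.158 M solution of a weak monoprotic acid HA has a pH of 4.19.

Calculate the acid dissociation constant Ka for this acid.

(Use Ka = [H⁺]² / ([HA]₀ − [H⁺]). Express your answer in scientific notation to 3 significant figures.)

[H⁺] = 10^(−pH) = 10^(−4.19) = 6.457e-05 M. For HA ⇌ H⁺ + A⁻, Ka = [H⁺][A⁻]/[HA] = [H⁺]² / ([HA]₀ − [H⁺]) = (6.457e-05)² / (0.158 − 6.457e-05) = 2.64e-08.

K_a = 2.64e-08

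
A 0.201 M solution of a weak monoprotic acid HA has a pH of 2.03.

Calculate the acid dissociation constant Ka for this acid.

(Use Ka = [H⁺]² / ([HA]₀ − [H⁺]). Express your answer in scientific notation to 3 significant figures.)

[H⁺] = 10^(−pH) = 10^(−2.03) = 9.333e-03 M. For HA ⇌ H⁺ + A⁻, Ka = [H⁺][A⁻]/[HA] = [H⁺]² / ([HA]₀ − [H⁺]) = (9.333e-03)² / (0.201 − 9.333e-03) = 4.54e-04.

K_a = 4.54e-04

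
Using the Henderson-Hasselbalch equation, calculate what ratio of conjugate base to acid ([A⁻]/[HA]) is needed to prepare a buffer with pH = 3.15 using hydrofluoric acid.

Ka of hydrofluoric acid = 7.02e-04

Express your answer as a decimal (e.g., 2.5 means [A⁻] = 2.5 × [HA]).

pKa = -log(7.02e-04) = 3.1537. pH = pKa + log([A⁻]/[HA]), so log([A⁻]/[HA]) = pH − pKa = 3.15 − 3.1537 = -0.0037. [A⁻]/[HA] = 10^(-0.0037) = 0.992

[A⁻]/[HA] = 0.992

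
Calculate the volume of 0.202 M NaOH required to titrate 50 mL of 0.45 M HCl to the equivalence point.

At equivalence: moles acid = moles base. moles HCl = 0.45 × 50/1000 = 0.0225 mol. V_base = moles / 0.202 × 1000 = 111.4 mL.

V_{base} = 111.4 mL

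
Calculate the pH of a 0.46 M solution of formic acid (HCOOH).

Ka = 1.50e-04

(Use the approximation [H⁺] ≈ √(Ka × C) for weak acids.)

[H⁺] = √(Ka × C) = √(1.50e-04 × 0.46) = 8.3066e-03. pH = -log(8.3066e-03)

pH = 2.08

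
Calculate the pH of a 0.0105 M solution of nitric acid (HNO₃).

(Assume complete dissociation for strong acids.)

[H⁺] = 0.0105 M for strong acid. pH = -log[H⁺] = -log(0.0105)

pH = 1.98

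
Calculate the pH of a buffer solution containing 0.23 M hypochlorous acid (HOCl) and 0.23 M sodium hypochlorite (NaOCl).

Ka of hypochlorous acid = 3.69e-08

pKa = -log(3.69e-08) = 7.43. pH = pKa + log([A⁻]/[HA]) = 7.43 + log(0.23/0.23)

pH = 7.43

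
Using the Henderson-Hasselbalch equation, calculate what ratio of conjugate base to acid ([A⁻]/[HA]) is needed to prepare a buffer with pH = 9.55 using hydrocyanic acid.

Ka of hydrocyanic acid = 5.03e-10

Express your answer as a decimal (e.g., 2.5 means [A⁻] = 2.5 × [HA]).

pKa = -log(5.03e-10) = 9.2984. pH = pKa + log([A⁻]/[HA]), so log([A⁻]/[HA]) = pH − pKa = 9.55 − 9.2984 = 0.2516. [A⁻]/[HA] = 10^(0.2516) = 1.78

[A⁻]/[HA] = 1.78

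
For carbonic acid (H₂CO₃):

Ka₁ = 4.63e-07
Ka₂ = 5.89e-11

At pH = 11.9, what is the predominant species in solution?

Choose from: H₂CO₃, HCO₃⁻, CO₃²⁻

pKa₁ = 6.33, pKa₂ = 10.23. For a polyprotic acid the predominant species crosses at each pKa: below pKa_n the protonated form dominates, above it the deprotonated form does. At pH = 11.9, the predominant species is CO₃²⁻.

CO₃²⁻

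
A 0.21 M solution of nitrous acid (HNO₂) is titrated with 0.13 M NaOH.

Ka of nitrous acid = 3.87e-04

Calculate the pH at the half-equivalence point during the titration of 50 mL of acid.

At half-equivalence [HA] = [A⁻], so Henderson-Hasselbalch gives pH = pKa = -log(3.87e-04) = 3.41.

pH = pKa = 3.41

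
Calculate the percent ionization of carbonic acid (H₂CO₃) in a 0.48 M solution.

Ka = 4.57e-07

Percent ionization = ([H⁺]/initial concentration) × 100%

Using Ka equilibrium: x² + Ka×x - Ka×C = 0. Solving: [H⁺] = 4.6813e-04. Percent = (4.6813e-04/0.48) × 100

Percent ionization = 0.0975%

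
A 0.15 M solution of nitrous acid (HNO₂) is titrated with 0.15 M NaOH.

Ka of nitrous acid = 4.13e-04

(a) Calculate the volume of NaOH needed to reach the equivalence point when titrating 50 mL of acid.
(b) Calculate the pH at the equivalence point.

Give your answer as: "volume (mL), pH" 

moles acid = 0.15 × 50/1000 = 0.0075 mol; V_base = moles/0.15 × 1000 = 50.0 mL. At equivalence only the conjugate base is present: [A⁻] = 0.0075/0.100 = 7.5000e-02 M. Kb = Kw/Ka = 2.42e-11; [OH⁻] = √(Kb × [A⁻]) = 1.3476e-06; pOH = 5.87; pH = 14 - pOH = 8.13.

V = 50.0 mL, pH = 8.13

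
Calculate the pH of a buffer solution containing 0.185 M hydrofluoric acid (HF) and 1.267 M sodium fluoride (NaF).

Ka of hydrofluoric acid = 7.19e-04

pKa = -log(7.19e-04) = 3.14. pH = pKa + log([A⁻]/[HA]) = 3.14 + log(1.267/0.185)

pH = 3.98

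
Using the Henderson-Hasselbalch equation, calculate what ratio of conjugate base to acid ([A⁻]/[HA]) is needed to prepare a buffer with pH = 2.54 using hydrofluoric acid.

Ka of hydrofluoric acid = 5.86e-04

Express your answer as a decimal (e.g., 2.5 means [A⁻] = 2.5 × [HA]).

pKa = -log(5.86e-04) = 3.2321. pH = pKa + log([A⁻]/[HA]), so log([A⁻]/[HA]) = pH − pKa = 2.54 − 3.2321 = -0.6921. [A⁻]/[HA] = 10^(-0.6921) = 0.203

[A⁻]/[HA] = 0.203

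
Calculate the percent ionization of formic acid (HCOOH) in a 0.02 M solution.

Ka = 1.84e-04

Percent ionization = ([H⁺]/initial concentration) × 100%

Using Ka equilibrium: x² + Ka×x - Ka×C = 0. Solving: [H⁺] = 1.8285e-03. Percent = (1.8285e-03/0.02) × 100

Percent ionization = 9.14%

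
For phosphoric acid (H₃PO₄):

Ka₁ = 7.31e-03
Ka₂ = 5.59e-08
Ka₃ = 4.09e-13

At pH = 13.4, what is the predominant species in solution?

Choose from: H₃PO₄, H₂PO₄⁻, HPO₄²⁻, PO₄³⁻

pKa₁ = 2.14, pKa₂ = 7.25, pKa₃ = 12.39. For a polyprotic acid the predominant species crosses at each pKa: below pKa_n the protonated form dominates, above it the deprotonated form does. At pH = 13.4, the predominant species is PO₄³⁻.

PO₄³⁻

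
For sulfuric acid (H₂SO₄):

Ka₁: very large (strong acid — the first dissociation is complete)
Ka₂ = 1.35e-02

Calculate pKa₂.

pKa₂ = -log(Ka₂) = -log(1.35e-02) = 1.87.

pK_{a2} = 1.87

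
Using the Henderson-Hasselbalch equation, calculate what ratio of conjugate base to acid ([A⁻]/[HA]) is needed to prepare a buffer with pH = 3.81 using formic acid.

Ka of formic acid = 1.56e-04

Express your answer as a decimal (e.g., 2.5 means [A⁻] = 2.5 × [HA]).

pKa = -log(1.56e-04) = 3.8069. pH = pKa + log([A⁻]/[HA]), so log([A⁻]/[HA]) = pH − pKa = 3.81 − 3.8069 = 0.0031. [A⁻]/[HA] = 10^(0.0031) = 1.01

[A⁻]/[HA] = 1.01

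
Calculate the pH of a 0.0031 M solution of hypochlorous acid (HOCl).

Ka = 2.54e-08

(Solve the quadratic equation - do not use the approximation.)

x² + Ka×x - Ka×C = 0. Using quadratic formula: [H⁺] = 8.8609e-06

pH = 5.05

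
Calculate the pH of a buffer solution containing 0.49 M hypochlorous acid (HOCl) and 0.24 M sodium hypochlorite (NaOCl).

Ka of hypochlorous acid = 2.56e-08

pKa = -log(2.56e-08) = 7.59. pH = pKa + log([A⁻]/[HA]) = 7.59 + log(0.24/0.49)

pH = 7.28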